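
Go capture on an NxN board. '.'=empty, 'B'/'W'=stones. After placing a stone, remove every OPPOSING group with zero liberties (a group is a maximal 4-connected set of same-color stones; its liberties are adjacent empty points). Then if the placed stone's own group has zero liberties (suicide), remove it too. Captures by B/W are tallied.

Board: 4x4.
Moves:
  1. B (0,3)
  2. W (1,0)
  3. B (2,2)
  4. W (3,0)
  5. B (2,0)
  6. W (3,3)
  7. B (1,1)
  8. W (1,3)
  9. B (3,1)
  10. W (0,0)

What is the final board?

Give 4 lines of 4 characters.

Answer: W..B
WB.W
B.B.
.B.W

Derivation:
Move 1: B@(0,3) -> caps B=0 W=0
Move 2: W@(1,0) -> caps B=0 W=0
Move 3: B@(2,2) -> caps B=0 W=0
Move 4: W@(3,0) -> caps B=0 W=0
Move 5: B@(2,0) -> caps B=0 W=0
Move 6: W@(3,3) -> caps B=0 W=0
Move 7: B@(1,1) -> caps B=0 W=0
Move 8: W@(1,3) -> caps B=0 W=0
Move 9: B@(3,1) -> caps B=1 W=0
Move 10: W@(0,0) -> caps B=1 W=0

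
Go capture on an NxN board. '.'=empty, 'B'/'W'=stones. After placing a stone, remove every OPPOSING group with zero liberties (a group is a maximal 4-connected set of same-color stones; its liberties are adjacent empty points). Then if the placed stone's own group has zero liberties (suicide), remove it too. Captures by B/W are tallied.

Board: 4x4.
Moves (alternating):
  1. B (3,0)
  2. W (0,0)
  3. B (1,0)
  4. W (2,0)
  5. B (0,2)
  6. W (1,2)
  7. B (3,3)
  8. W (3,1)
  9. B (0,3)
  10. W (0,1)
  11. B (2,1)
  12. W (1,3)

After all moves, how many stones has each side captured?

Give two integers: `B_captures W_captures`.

Move 1: B@(3,0) -> caps B=0 W=0
Move 2: W@(0,0) -> caps B=0 W=0
Move 3: B@(1,0) -> caps B=0 W=0
Move 4: W@(2,0) -> caps B=0 W=0
Move 5: B@(0,2) -> caps B=0 W=0
Move 6: W@(1,2) -> caps B=0 W=0
Move 7: B@(3,3) -> caps B=0 W=0
Move 8: W@(3,1) -> caps B=0 W=1
Move 9: B@(0,3) -> caps B=0 W=1
Move 10: W@(0,1) -> caps B=0 W=1
Move 11: B@(2,1) -> caps B=0 W=1
Move 12: W@(1,3) -> caps B=0 W=3

Answer: 0 3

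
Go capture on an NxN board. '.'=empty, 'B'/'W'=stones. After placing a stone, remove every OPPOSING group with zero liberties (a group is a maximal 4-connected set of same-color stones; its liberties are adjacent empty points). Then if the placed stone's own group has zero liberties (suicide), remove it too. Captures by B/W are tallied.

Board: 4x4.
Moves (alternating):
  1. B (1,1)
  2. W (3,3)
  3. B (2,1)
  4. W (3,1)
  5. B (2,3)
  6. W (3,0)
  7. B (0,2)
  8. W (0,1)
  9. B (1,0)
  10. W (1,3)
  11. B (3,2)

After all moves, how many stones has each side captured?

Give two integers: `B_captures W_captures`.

Move 1: B@(1,1) -> caps B=0 W=0
Move 2: W@(3,3) -> caps B=0 W=0
Move 3: B@(2,1) -> caps B=0 W=0
Move 4: W@(3,1) -> caps B=0 W=0
Move 5: B@(2,3) -> caps B=0 W=0
Move 6: W@(3,0) -> caps B=0 W=0
Move 7: B@(0,2) -> caps B=0 W=0
Move 8: W@(0,1) -> caps B=0 W=0
Move 9: B@(1,0) -> caps B=0 W=0
Move 10: W@(1,3) -> caps B=0 W=0
Move 11: B@(3,2) -> caps B=1 W=0

Answer: 1 0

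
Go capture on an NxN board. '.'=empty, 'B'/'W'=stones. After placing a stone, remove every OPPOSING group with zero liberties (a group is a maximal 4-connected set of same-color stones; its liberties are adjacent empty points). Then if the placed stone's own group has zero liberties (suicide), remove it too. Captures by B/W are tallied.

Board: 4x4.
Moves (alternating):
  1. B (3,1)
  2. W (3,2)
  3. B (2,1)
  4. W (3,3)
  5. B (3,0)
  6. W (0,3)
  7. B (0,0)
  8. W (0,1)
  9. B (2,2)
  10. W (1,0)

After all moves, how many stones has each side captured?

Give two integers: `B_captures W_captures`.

Move 1: B@(3,1) -> caps B=0 W=0
Move 2: W@(3,2) -> caps B=0 W=0
Move 3: B@(2,1) -> caps B=0 W=0
Move 4: W@(3,3) -> caps B=0 W=0
Move 5: B@(3,0) -> caps B=0 W=0
Move 6: W@(0,3) -> caps B=0 W=0
Move 7: B@(0,0) -> caps B=0 W=0
Move 8: W@(0,1) -> caps B=0 W=0
Move 9: B@(2,2) -> caps B=0 W=0
Move 10: W@(1,0) -> caps B=0 W=1

Answer: 0 1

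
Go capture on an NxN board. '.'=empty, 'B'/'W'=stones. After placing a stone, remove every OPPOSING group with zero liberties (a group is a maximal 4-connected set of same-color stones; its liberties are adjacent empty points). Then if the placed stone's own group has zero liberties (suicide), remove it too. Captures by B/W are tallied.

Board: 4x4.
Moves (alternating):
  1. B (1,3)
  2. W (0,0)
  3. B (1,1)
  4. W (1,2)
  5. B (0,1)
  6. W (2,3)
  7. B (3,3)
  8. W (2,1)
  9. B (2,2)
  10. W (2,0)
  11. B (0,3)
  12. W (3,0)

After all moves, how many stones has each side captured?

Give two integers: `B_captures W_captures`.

Answer: 1 0

Derivation:
Move 1: B@(1,3) -> caps B=0 W=0
Move 2: W@(0,0) -> caps B=0 W=0
Move 3: B@(1,1) -> caps B=0 W=0
Move 4: W@(1,2) -> caps B=0 W=0
Move 5: B@(0,1) -> caps B=0 W=0
Move 6: W@(2,3) -> caps B=0 W=0
Move 7: B@(3,3) -> caps B=0 W=0
Move 8: W@(2,1) -> caps B=0 W=0
Move 9: B@(2,2) -> caps B=1 W=0
Move 10: W@(2,0) -> caps B=1 W=0
Move 11: B@(0,3) -> caps B=1 W=0
Move 12: W@(3,0) -> caps B=1 W=0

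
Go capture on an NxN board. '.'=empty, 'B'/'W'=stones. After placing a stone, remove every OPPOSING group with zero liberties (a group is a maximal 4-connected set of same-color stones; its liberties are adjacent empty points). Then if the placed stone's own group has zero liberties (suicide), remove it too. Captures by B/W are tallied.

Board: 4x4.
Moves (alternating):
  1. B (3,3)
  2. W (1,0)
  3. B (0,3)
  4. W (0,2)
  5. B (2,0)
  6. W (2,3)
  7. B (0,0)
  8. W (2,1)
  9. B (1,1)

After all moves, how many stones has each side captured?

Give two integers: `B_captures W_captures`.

Move 1: B@(3,3) -> caps B=0 W=0
Move 2: W@(1,0) -> caps B=0 W=0
Move 3: B@(0,3) -> caps B=0 W=0
Move 4: W@(0,2) -> caps B=0 W=0
Move 5: B@(2,0) -> caps B=0 W=0
Move 6: W@(2,3) -> caps B=0 W=0
Move 7: B@(0,0) -> caps B=0 W=0
Move 8: W@(2,1) -> caps B=0 W=0
Move 9: B@(1,1) -> caps B=1 W=0

Answer: 1 0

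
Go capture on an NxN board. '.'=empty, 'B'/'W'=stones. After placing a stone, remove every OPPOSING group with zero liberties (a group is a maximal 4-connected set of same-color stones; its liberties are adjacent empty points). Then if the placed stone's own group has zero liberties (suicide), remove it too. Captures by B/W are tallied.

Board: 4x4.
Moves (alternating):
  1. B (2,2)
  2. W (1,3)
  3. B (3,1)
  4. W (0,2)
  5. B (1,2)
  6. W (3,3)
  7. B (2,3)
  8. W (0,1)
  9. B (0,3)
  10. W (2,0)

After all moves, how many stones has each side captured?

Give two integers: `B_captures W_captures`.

Move 1: B@(2,2) -> caps B=0 W=0
Move 2: W@(1,3) -> caps B=0 W=0
Move 3: B@(3,1) -> caps B=0 W=0
Move 4: W@(0,2) -> caps B=0 W=0
Move 5: B@(1,2) -> caps B=0 W=0
Move 6: W@(3,3) -> caps B=0 W=0
Move 7: B@(2,3) -> caps B=0 W=0
Move 8: W@(0,1) -> caps B=0 W=0
Move 9: B@(0,3) -> caps B=1 W=0
Move 10: W@(2,0) -> caps B=1 W=0

Answer: 1 0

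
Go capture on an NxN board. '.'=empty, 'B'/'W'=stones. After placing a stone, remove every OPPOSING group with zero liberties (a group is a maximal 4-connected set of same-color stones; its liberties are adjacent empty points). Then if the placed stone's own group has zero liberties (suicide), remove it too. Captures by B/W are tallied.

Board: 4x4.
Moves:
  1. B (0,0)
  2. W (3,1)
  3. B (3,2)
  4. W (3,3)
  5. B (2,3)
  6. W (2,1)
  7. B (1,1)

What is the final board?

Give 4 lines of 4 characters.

Answer: B...
.B..
.W.B
.WB.

Derivation:
Move 1: B@(0,0) -> caps B=0 W=0
Move 2: W@(3,1) -> caps B=0 W=0
Move 3: B@(3,2) -> caps B=0 W=0
Move 4: W@(3,3) -> caps B=0 W=0
Move 5: B@(2,3) -> caps B=1 W=0
Move 6: W@(2,1) -> caps B=1 W=0
Move 7: B@(1,1) -> caps B=1 W=0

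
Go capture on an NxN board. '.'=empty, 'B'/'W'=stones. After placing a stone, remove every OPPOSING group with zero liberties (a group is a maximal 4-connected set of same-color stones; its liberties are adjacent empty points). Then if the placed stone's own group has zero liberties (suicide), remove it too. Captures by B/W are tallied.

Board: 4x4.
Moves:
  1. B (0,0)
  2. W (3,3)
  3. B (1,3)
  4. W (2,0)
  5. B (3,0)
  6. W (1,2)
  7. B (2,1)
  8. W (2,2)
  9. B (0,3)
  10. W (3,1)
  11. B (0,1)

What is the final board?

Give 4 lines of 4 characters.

Answer: BB.B
..WB
WBW.
.W.W

Derivation:
Move 1: B@(0,0) -> caps B=0 W=0
Move 2: W@(3,3) -> caps B=0 W=0
Move 3: B@(1,3) -> caps B=0 W=0
Move 4: W@(2,0) -> caps B=0 W=0
Move 5: B@(3,0) -> caps B=0 W=0
Move 6: W@(1,2) -> caps B=0 W=0
Move 7: B@(2,1) -> caps B=0 W=0
Move 8: W@(2,2) -> caps B=0 W=0
Move 9: B@(0,3) -> caps B=0 W=0
Move 10: W@(3,1) -> caps B=0 W=1
Move 11: B@(0,1) -> caps B=0 W=1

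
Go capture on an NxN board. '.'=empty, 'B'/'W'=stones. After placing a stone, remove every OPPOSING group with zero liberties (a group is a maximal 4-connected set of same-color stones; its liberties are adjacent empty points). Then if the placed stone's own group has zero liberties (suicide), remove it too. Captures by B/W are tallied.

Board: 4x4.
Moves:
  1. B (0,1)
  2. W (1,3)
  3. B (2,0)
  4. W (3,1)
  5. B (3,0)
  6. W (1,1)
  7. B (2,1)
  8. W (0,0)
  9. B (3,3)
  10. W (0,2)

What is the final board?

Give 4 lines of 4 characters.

Move 1: B@(0,1) -> caps B=0 W=0
Move 2: W@(1,3) -> caps B=0 W=0
Move 3: B@(2,0) -> caps B=0 W=0
Move 4: W@(3,1) -> caps B=0 W=0
Move 5: B@(3,0) -> caps B=0 W=0
Move 6: W@(1,1) -> caps B=0 W=0
Move 7: B@(2,1) -> caps B=0 W=0
Move 8: W@(0,0) -> caps B=0 W=0
Move 9: B@(3,3) -> caps B=0 W=0
Move 10: W@(0,2) -> caps B=0 W=1

Answer: W.W.
.W.W
BB..
BW.B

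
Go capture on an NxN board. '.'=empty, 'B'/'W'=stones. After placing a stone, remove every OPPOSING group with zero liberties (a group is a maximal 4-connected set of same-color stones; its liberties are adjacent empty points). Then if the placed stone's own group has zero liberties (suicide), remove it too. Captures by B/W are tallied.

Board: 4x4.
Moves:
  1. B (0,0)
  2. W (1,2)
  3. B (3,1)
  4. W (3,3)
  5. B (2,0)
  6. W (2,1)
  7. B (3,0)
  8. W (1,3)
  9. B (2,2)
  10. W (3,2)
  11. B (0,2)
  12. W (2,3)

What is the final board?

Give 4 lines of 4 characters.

Move 1: B@(0,0) -> caps B=0 W=0
Move 2: W@(1,2) -> caps B=0 W=0
Move 3: B@(3,1) -> caps B=0 W=0
Move 4: W@(3,3) -> caps B=0 W=0
Move 5: B@(2,0) -> caps B=0 W=0
Move 6: W@(2,1) -> caps B=0 W=0
Move 7: B@(3,0) -> caps B=0 W=0
Move 8: W@(1,3) -> caps B=0 W=0
Move 9: B@(2,2) -> caps B=0 W=0
Move 10: W@(3,2) -> caps B=0 W=0
Move 11: B@(0,2) -> caps B=0 W=0
Move 12: W@(2,3) -> caps B=0 W=1

Answer: B.B.
..WW
BW.W
BBWW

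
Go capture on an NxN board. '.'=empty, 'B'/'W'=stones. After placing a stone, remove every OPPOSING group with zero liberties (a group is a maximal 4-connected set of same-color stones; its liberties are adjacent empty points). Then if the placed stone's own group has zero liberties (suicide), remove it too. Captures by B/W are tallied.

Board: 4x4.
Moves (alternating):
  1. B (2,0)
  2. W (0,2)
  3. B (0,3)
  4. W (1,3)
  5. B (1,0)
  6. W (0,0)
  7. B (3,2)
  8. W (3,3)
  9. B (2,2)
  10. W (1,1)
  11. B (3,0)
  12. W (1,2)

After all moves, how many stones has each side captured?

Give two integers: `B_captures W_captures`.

Move 1: B@(2,0) -> caps B=0 W=0
Move 2: W@(0,2) -> caps B=0 W=0
Move 3: B@(0,3) -> caps B=0 W=0
Move 4: W@(1,3) -> caps B=0 W=1
Move 5: B@(1,0) -> caps B=0 W=1
Move 6: W@(0,0) -> caps B=0 W=1
Move 7: B@(3,2) -> caps B=0 W=1
Move 8: W@(3,3) -> caps B=0 W=1
Move 9: B@(2,2) -> caps B=0 W=1
Move 10: W@(1,1) -> caps B=0 W=1
Move 11: B@(3,0) -> caps B=0 W=1
Move 12: W@(1,2) -> caps B=0 W=1

Answer: 0 1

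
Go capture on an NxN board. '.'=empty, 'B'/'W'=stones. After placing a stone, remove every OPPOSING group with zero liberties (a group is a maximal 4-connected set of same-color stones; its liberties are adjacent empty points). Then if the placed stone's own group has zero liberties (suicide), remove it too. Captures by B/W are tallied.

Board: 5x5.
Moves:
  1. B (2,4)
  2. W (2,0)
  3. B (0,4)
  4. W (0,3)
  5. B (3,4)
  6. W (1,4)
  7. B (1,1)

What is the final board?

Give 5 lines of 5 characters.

Move 1: B@(2,4) -> caps B=0 W=0
Move 2: W@(2,0) -> caps B=0 W=0
Move 3: B@(0,4) -> caps B=0 W=0
Move 4: W@(0,3) -> caps B=0 W=0
Move 5: B@(3,4) -> caps B=0 W=0
Move 6: W@(1,4) -> caps B=0 W=1
Move 7: B@(1,1) -> caps B=0 W=1

Answer: ...W.
.B..W
W...B
....B
.....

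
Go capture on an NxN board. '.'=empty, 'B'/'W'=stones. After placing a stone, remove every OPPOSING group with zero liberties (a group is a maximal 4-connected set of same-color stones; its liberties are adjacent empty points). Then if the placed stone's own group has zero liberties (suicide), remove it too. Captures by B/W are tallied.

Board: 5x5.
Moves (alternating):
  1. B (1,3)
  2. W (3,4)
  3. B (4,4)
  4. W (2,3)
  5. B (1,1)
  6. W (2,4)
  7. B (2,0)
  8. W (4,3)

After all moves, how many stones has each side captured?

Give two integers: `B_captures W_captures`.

Answer: 0 1

Derivation:
Move 1: B@(1,3) -> caps B=0 W=0
Move 2: W@(3,4) -> caps B=0 W=0
Move 3: B@(4,4) -> caps B=0 W=0
Move 4: W@(2,3) -> caps B=0 W=0
Move 5: B@(1,1) -> caps B=0 W=0
Move 6: W@(2,4) -> caps B=0 W=0
Move 7: B@(2,0) -> caps B=0 W=0
Move 8: W@(4,3) -> caps B=0 W=1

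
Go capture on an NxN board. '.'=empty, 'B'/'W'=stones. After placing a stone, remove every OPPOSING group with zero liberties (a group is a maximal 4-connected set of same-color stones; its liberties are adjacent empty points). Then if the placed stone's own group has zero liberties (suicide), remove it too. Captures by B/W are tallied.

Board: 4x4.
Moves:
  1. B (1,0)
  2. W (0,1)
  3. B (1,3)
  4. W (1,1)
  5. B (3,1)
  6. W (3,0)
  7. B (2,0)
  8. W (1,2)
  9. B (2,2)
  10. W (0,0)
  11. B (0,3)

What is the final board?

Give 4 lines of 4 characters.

Answer: WW.B
BWWB
B.B.
.B..

Derivation:
Move 1: B@(1,0) -> caps B=0 W=0
Move 2: W@(0,1) -> caps B=0 W=0
Move 3: B@(1,3) -> caps B=0 W=0
Move 4: W@(1,1) -> caps B=0 W=0
Move 5: B@(3,1) -> caps B=0 W=0
Move 6: W@(3,0) -> caps B=0 W=0
Move 7: B@(2,0) -> caps B=1 W=0
Move 8: W@(1,2) -> caps B=1 W=0
Move 9: B@(2,2) -> caps B=1 W=0
Move 10: W@(0,0) -> caps B=1 W=0
Move 11: B@(0,3) -> caps B=1 W=0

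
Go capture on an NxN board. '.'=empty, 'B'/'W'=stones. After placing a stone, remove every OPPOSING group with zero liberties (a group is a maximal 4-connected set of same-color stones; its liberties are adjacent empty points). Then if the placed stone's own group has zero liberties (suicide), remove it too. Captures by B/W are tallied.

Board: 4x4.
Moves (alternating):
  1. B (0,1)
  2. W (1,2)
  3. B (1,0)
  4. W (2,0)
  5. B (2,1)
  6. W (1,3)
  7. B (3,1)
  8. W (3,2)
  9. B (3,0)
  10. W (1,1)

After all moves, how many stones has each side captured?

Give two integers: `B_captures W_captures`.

Move 1: B@(0,1) -> caps B=0 W=0
Move 2: W@(1,2) -> caps B=0 W=0
Move 3: B@(1,0) -> caps B=0 W=0
Move 4: W@(2,0) -> caps B=0 W=0
Move 5: B@(2,1) -> caps B=0 W=0
Move 6: W@(1,3) -> caps B=0 W=0
Move 7: B@(3,1) -> caps B=0 W=0
Move 8: W@(3,2) -> caps B=0 W=0
Move 9: B@(3,0) -> caps B=1 W=0
Move 10: W@(1,1) -> caps B=1 W=0

Answer: 1 0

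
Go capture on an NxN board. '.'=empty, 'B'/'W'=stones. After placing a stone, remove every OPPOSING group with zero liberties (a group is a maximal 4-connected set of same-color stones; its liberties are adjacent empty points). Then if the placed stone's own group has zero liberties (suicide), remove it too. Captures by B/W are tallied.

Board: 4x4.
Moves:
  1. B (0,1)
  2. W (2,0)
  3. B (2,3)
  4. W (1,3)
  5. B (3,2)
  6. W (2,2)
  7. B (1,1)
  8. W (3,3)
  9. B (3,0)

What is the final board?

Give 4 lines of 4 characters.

Answer: .B..
.B.W
W.W.
B.BW

Derivation:
Move 1: B@(0,1) -> caps B=0 W=0
Move 2: W@(2,0) -> caps B=0 W=0
Move 3: B@(2,3) -> caps B=0 W=0
Move 4: W@(1,3) -> caps B=0 W=0
Move 5: B@(3,2) -> caps B=0 W=0
Move 6: W@(2,2) -> caps B=0 W=0
Move 7: B@(1,1) -> caps B=0 W=0
Move 8: W@(3,3) -> caps B=0 W=1
Move 9: B@(3,0) -> caps B=0 W=1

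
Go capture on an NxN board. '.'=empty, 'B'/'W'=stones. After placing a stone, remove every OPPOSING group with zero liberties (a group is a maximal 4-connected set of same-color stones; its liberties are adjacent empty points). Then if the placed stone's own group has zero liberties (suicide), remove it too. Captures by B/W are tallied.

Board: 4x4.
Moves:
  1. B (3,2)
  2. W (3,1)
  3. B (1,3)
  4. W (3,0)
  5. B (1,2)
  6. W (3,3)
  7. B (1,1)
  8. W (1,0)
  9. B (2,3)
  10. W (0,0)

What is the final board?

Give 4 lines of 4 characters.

Move 1: B@(3,2) -> caps B=0 W=0
Move 2: W@(3,1) -> caps B=0 W=0
Move 3: B@(1,3) -> caps B=0 W=0
Move 4: W@(3,0) -> caps B=0 W=0
Move 5: B@(1,2) -> caps B=0 W=0
Move 6: W@(3,3) -> caps B=0 W=0
Move 7: B@(1,1) -> caps B=0 W=0
Move 8: W@(1,0) -> caps B=0 W=0
Move 9: B@(2,3) -> caps B=1 W=0
Move 10: W@(0,0) -> caps B=1 W=0

Answer: W...
WBBB
...B
WWB.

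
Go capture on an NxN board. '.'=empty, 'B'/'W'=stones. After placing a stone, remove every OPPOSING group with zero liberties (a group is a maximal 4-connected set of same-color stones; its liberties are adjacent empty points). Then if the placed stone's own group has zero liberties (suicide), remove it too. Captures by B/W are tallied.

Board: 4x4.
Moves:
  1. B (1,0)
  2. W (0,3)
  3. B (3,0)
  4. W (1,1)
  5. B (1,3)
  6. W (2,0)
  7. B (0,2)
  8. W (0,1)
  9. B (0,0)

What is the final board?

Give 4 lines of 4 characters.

Answer: .WB.
.W.B
W...
B...

Derivation:
Move 1: B@(1,0) -> caps B=0 W=0
Move 2: W@(0,3) -> caps B=0 W=0
Move 3: B@(3,0) -> caps B=0 W=0
Move 4: W@(1,1) -> caps B=0 W=0
Move 5: B@(1,3) -> caps B=0 W=0
Move 6: W@(2,0) -> caps B=0 W=0
Move 7: B@(0,2) -> caps B=1 W=0
Move 8: W@(0,1) -> caps B=1 W=0
Move 9: B@(0,0) -> caps B=1 W=0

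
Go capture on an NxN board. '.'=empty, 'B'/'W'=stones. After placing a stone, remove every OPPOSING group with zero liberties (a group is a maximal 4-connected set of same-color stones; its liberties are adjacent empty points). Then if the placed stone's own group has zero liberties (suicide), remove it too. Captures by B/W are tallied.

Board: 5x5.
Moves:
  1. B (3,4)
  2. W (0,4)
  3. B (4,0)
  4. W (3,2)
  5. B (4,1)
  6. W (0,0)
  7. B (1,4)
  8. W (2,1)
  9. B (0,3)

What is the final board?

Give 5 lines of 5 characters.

Answer: W..B.
....B
.W...
..W.B
BB...

Derivation:
Move 1: B@(3,4) -> caps B=0 W=0
Move 2: W@(0,4) -> caps B=0 W=0
Move 3: B@(4,0) -> caps B=0 W=0
Move 4: W@(3,2) -> caps B=0 W=0
Move 5: B@(4,1) -> caps B=0 W=0
Move 6: W@(0,0) -> caps B=0 W=0
Move 7: B@(1,4) -> caps B=0 W=0
Move 8: W@(2,1) -> caps B=0 W=0
Move 9: B@(0,3) -> caps B=1 W=0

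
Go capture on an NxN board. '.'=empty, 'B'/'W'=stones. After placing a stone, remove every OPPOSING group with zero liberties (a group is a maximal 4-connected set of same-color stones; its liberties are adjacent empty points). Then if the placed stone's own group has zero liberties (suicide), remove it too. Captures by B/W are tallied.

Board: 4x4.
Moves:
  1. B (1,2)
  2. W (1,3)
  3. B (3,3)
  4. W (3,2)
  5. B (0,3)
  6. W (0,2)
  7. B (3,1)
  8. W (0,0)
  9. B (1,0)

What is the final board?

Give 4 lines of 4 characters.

Answer: W.W.
B.BW
....
.BWB

Derivation:
Move 1: B@(1,2) -> caps B=0 W=0
Move 2: W@(1,3) -> caps B=0 W=0
Move 3: B@(3,3) -> caps B=0 W=0
Move 4: W@(3,2) -> caps B=0 W=0
Move 5: B@(0,3) -> caps B=0 W=0
Move 6: W@(0,2) -> caps B=0 W=1
Move 7: B@(3,1) -> caps B=0 W=1
Move 8: W@(0,0) -> caps B=0 W=1
Move 9: B@(1,0) -> caps B=0 W=1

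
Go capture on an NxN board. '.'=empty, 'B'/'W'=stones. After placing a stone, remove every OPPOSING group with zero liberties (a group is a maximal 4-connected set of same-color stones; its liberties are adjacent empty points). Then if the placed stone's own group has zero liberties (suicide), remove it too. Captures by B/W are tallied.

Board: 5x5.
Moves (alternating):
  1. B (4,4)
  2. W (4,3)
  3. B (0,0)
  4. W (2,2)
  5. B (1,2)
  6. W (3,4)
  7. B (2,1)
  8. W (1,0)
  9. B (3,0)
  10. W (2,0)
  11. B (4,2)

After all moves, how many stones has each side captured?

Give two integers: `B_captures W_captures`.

Answer: 0 1

Derivation:
Move 1: B@(4,4) -> caps B=0 W=0
Move 2: W@(4,3) -> caps B=0 W=0
Move 3: B@(0,0) -> caps B=0 W=0
Move 4: W@(2,2) -> caps B=0 W=0
Move 5: B@(1,2) -> caps B=0 W=0
Move 6: W@(3,4) -> caps B=0 W=1
Move 7: B@(2,1) -> caps B=0 W=1
Move 8: W@(1,0) -> caps B=0 W=1
Move 9: B@(3,0) -> caps B=0 W=1
Move 10: W@(2,0) -> caps B=0 W=1
Move 11: B@(4,2) -> caps B=0 W=1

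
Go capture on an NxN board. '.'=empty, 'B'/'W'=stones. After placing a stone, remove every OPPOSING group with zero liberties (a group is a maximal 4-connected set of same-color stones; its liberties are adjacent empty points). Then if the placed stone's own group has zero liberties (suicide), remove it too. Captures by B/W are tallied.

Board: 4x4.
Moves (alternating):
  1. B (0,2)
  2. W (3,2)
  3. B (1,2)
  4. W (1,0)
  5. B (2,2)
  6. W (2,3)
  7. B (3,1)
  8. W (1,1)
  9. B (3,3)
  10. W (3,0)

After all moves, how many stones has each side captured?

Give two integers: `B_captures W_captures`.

Move 1: B@(0,2) -> caps B=0 W=0
Move 2: W@(3,2) -> caps B=0 W=0
Move 3: B@(1,2) -> caps B=0 W=0
Move 4: W@(1,0) -> caps B=0 W=0
Move 5: B@(2,2) -> caps B=0 W=0
Move 6: W@(2,3) -> caps B=0 W=0
Move 7: B@(3,1) -> caps B=0 W=0
Move 8: W@(1,1) -> caps B=0 W=0
Move 9: B@(3,3) -> caps B=1 W=0
Move 10: W@(3,0) -> caps B=1 W=0

Answer: 1 0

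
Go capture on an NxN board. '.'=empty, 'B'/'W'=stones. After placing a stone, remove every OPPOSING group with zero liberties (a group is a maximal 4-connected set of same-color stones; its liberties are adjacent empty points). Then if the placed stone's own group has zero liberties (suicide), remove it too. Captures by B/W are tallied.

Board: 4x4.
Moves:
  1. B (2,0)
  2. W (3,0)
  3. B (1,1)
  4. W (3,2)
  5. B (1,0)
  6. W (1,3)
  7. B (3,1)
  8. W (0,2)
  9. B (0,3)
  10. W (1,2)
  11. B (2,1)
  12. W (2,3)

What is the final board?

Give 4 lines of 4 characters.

Move 1: B@(2,0) -> caps B=0 W=0
Move 2: W@(3,0) -> caps B=0 W=0
Move 3: B@(1,1) -> caps B=0 W=0
Move 4: W@(3,2) -> caps B=0 W=0
Move 5: B@(1,0) -> caps B=0 W=0
Move 6: W@(1,3) -> caps B=0 W=0
Move 7: B@(3,1) -> caps B=1 W=0
Move 8: W@(0,2) -> caps B=1 W=0
Move 9: B@(0,3) -> caps B=1 W=0
Move 10: W@(1,2) -> caps B=1 W=0
Move 11: B@(2,1) -> caps B=1 W=0
Move 12: W@(2,3) -> caps B=1 W=0

Answer: ..W.
BBWW
BB.W
.BW.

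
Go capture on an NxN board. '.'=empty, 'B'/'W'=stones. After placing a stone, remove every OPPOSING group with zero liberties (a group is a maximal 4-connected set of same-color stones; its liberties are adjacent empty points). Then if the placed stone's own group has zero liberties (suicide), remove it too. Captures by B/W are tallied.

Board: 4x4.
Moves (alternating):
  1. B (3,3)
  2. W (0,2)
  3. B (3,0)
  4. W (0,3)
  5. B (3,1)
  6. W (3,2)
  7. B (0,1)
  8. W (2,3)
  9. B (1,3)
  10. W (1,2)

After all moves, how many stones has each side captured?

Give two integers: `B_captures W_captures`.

Answer: 0 2

Derivation:
Move 1: B@(3,3) -> caps B=0 W=0
Move 2: W@(0,2) -> caps B=0 W=0
Move 3: B@(3,0) -> caps B=0 W=0
Move 4: W@(0,3) -> caps B=0 W=0
Move 5: B@(3,1) -> caps B=0 W=0
Move 6: W@(3,2) -> caps B=0 W=0
Move 7: B@(0,1) -> caps B=0 W=0
Move 8: W@(2,3) -> caps B=0 W=1
Move 9: B@(1,3) -> caps B=0 W=1
Move 10: W@(1,2) -> caps B=0 W=2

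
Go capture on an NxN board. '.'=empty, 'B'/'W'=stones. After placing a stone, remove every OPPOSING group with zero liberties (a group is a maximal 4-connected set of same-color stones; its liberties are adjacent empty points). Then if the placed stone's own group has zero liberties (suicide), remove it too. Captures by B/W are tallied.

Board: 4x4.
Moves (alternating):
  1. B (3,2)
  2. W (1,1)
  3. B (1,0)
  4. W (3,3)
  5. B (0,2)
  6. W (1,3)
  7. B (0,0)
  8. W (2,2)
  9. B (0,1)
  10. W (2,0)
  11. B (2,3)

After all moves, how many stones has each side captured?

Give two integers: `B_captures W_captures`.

Move 1: B@(3,2) -> caps B=0 W=0
Move 2: W@(1,1) -> caps B=0 W=0
Move 3: B@(1,0) -> caps B=0 W=0
Move 4: W@(3,3) -> caps B=0 W=0
Move 5: B@(0,2) -> caps B=0 W=0
Move 6: W@(1,3) -> caps B=0 W=0
Move 7: B@(0,0) -> caps B=0 W=0
Move 8: W@(2,2) -> caps B=0 W=0
Move 9: B@(0,1) -> caps B=0 W=0
Move 10: W@(2,0) -> caps B=0 W=0
Move 11: B@(2,3) -> caps B=1 W=0

Answer: 1 0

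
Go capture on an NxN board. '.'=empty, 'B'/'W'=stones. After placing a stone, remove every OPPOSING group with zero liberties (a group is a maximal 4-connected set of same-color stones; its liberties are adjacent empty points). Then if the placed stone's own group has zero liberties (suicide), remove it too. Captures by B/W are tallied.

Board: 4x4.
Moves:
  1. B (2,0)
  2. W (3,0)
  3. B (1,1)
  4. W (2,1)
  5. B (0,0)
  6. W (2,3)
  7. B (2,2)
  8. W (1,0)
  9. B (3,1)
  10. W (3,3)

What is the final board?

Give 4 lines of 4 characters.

Move 1: B@(2,0) -> caps B=0 W=0
Move 2: W@(3,0) -> caps B=0 W=0
Move 3: B@(1,1) -> caps B=0 W=0
Move 4: W@(2,1) -> caps B=0 W=0
Move 5: B@(0,0) -> caps B=0 W=0
Move 6: W@(2,3) -> caps B=0 W=0
Move 7: B@(2,2) -> caps B=0 W=0
Move 8: W@(1,0) -> caps B=0 W=1
Move 9: B@(3,1) -> caps B=0 W=1
Move 10: W@(3,3) -> caps B=0 W=1

Answer: B...
WB..
.WBW
WB.W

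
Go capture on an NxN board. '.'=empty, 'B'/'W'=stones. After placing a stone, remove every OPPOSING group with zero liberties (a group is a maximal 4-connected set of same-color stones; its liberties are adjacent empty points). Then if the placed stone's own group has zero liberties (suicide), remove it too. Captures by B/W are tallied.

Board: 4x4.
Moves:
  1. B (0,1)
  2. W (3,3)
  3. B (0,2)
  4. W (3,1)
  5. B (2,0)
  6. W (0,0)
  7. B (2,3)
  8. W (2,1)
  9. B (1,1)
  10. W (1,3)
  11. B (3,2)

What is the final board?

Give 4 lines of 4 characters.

Move 1: B@(0,1) -> caps B=0 W=0
Move 2: W@(3,3) -> caps B=0 W=0
Move 3: B@(0,2) -> caps B=0 W=0
Move 4: W@(3,1) -> caps B=0 W=0
Move 5: B@(2,0) -> caps B=0 W=0
Move 6: W@(0,0) -> caps B=0 W=0
Move 7: B@(2,3) -> caps B=0 W=0
Move 8: W@(2,1) -> caps B=0 W=0
Move 9: B@(1,1) -> caps B=0 W=0
Move 10: W@(1,3) -> caps B=0 W=0
Move 11: B@(3,2) -> caps B=1 W=0

Answer: WBB.
.B.W
BW.B
.WB.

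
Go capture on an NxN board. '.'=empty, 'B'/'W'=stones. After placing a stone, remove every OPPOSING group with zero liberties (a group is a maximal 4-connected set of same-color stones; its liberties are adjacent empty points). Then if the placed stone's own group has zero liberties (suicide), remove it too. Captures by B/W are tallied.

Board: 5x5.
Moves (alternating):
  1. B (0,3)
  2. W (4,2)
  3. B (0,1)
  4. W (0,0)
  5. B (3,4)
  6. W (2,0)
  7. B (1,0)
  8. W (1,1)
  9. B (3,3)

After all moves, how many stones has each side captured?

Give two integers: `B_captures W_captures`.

Move 1: B@(0,3) -> caps B=0 W=0
Move 2: W@(4,2) -> caps B=0 W=0
Move 3: B@(0,1) -> caps B=0 W=0
Move 4: W@(0,0) -> caps B=0 W=0
Move 5: B@(3,4) -> caps B=0 W=0
Move 6: W@(2,0) -> caps B=0 W=0
Move 7: B@(1,0) -> caps B=1 W=0
Move 8: W@(1,1) -> caps B=1 W=0
Move 9: B@(3,3) -> caps B=1 W=0

Answer: 1 0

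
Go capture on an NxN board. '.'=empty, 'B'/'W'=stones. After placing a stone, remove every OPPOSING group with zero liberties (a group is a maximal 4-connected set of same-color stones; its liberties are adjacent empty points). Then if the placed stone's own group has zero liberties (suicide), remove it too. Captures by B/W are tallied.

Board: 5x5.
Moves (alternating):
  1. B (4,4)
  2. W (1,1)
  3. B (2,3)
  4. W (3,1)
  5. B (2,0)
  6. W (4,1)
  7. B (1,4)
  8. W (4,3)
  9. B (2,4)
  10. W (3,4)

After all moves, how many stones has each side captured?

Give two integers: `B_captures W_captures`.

Move 1: B@(4,4) -> caps B=0 W=0
Move 2: W@(1,1) -> caps B=0 W=0
Move 3: B@(2,3) -> caps B=0 W=0
Move 4: W@(3,1) -> caps B=0 W=0
Move 5: B@(2,0) -> caps B=0 W=0
Move 6: W@(4,1) -> caps B=0 W=0
Move 7: B@(1,4) -> caps B=0 W=0
Move 8: W@(4,3) -> caps B=0 W=0
Move 9: B@(2,4) -> caps B=0 W=0
Move 10: W@(3,4) -> caps B=0 W=1

Answer: 0 1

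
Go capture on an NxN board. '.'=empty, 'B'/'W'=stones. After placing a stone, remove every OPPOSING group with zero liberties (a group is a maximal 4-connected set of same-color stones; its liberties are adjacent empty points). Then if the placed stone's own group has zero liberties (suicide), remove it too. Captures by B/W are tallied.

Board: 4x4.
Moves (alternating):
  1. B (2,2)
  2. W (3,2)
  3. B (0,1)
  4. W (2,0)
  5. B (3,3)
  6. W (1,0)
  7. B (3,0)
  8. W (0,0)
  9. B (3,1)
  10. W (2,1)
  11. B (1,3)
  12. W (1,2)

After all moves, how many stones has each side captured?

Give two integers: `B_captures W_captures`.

Answer: 1 0

Derivation:
Move 1: B@(2,2) -> caps B=0 W=0
Move 2: W@(3,2) -> caps B=0 W=0
Move 3: B@(0,1) -> caps B=0 W=0
Move 4: W@(2,0) -> caps B=0 W=0
Move 5: B@(3,3) -> caps B=0 W=0
Move 6: W@(1,0) -> caps B=0 W=0
Move 7: B@(3,0) -> caps B=0 W=0
Move 8: W@(0,0) -> caps B=0 W=0
Move 9: B@(3,1) -> caps B=1 W=0
Move 10: W@(2,1) -> caps B=1 W=0
Move 11: B@(1,3) -> caps B=1 W=0
Move 12: W@(1,2) -> caps B=1 W=0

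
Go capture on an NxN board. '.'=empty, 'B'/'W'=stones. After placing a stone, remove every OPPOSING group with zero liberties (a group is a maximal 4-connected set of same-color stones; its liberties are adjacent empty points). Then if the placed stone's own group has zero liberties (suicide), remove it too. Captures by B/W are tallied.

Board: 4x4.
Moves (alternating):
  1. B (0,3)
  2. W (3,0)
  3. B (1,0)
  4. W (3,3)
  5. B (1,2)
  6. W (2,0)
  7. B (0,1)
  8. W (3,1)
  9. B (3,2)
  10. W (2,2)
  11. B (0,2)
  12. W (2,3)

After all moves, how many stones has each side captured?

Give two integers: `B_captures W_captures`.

Move 1: B@(0,3) -> caps B=0 W=0
Move 2: W@(3,0) -> caps B=0 W=0
Move 3: B@(1,0) -> caps B=0 W=0
Move 4: W@(3,3) -> caps B=0 W=0
Move 5: B@(1,2) -> caps B=0 W=0
Move 6: W@(2,0) -> caps B=0 W=0
Move 7: B@(0,1) -> caps B=0 W=0
Move 8: W@(3,1) -> caps B=0 W=0
Move 9: B@(3,2) -> caps B=0 W=0
Move 10: W@(2,2) -> caps B=0 W=1
Move 11: B@(0,2) -> caps B=0 W=1
Move 12: W@(2,3) -> caps B=0 W=1

Answer: 0 1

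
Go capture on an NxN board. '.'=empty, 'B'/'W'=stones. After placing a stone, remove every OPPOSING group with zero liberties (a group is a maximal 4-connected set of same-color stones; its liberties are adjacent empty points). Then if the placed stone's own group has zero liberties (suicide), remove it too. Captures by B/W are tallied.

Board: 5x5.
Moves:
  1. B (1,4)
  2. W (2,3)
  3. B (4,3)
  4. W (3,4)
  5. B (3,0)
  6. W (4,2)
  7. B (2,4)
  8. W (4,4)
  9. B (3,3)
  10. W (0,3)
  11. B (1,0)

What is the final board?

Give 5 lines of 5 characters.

Answer: ...W.
B...B
...WB
B..B.
..WB.

Derivation:
Move 1: B@(1,4) -> caps B=0 W=0
Move 2: W@(2,3) -> caps B=0 W=0
Move 3: B@(4,3) -> caps B=0 W=0
Move 4: W@(3,4) -> caps B=0 W=0
Move 5: B@(3,0) -> caps B=0 W=0
Move 6: W@(4,2) -> caps B=0 W=0
Move 7: B@(2,4) -> caps B=0 W=0
Move 8: W@(4,4) -> caps B=0 W=0
Move 9: B@(3,3) -> caps B=2 W=0
Move 10: W@(0,3) -> caps B=2 W=0
Move 11: B@(1,0) -> caps B=2 W=0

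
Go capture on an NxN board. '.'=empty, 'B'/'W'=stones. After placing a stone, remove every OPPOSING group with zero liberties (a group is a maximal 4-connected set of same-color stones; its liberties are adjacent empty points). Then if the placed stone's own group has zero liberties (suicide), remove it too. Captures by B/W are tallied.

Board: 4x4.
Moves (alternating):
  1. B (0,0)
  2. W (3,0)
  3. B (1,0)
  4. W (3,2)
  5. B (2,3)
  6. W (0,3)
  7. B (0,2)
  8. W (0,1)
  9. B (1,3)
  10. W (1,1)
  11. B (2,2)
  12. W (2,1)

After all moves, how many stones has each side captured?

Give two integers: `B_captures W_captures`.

Move 1: B@(0,0) -> caps B=0 W=0
Move 2: W@(3,0) -> caps B=0 W=0
Move 3: B@(1,0) -> caps B=0 W=0
Move 4: W@(3,2) -> caps B=0 W=0
Move 5: B@(2,3) -> caps B=0 W=0
Move 6: W@(0,3) -> caps B=0 W=0
Move 7: B@(0,2) -> caps B=0 W=0
Move 8: W@(0,1) -> caps B=0 W=0
Move 9: B@(1,3) -> caps B=1 W=0
Move 10: W@(1,1) -> caps B=1 W=0
Move 11: B@(2,2) -> caps B=1 W=0
Move 12: W@(2,1) -> caps B=1 W=0

Answer: 1 0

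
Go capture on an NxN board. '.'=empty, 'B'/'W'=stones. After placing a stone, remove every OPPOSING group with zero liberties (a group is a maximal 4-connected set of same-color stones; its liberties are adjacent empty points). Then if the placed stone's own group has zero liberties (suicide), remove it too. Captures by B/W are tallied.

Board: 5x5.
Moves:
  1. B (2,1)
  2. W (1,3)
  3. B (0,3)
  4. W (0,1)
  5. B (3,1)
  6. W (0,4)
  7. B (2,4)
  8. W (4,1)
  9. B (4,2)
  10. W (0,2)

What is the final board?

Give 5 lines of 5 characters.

Move 1: B@(2,1) -> caps B=0 W=0
Move 2: W@(1,3) -> caps B=0 W=0
Move 3: B@(0,3) -> caps B=0 W=0
Move 4: W@(0,1) -> caps B=0 W=0
Move 5: B@(3,1) -> caps B=0 W=0
Move 6: W@(0,4) -> caps B=0 W=0
Move 7: B@(2,4) -> caps B=0 W=0
Move 8: W@(4,1) -> caps B=0 W=0
Move 9: B@(4,2) -> caps B=0 W=0
Move 10: W@(0,2) -> caps B=0 W=1

Answer: .WW.W
...W.
.B..B
.B...
.WB..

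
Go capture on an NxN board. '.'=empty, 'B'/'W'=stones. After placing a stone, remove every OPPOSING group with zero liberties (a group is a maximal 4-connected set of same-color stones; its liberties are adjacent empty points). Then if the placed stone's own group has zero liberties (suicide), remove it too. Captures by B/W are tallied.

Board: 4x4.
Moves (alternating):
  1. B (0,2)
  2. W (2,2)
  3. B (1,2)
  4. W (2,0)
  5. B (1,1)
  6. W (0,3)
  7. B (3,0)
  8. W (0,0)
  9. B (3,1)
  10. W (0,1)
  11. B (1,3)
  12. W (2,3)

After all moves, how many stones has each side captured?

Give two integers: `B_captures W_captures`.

Move 1: B@(0,2) -> caps B=0 W=0
Move 2: W@(2,2) -> caps B=0 W=0
Move 3: B@(1,2) -> caps B=0 W=0
Move 4: W@(2,0) -> caps B=0 W=0
Move 5: B@(1,1) -> caps B=0 W=0
Move 6: W@(0,3) -> caps B=0 W=0
Move 7: B@(3,0) -> caps B=0 W=0
Move 8: W@(0,0) -> caps B=0 W=0
Move 9: B@(3,1) -> caps B=0 W=0
Move 10: W@(0,1) -> caps B=0 W=0
Move 11: B@(1,3) -> caps B=1 W=0
Move 12: W@(2,3) -> caps B=1 W=0

Answer: 1 0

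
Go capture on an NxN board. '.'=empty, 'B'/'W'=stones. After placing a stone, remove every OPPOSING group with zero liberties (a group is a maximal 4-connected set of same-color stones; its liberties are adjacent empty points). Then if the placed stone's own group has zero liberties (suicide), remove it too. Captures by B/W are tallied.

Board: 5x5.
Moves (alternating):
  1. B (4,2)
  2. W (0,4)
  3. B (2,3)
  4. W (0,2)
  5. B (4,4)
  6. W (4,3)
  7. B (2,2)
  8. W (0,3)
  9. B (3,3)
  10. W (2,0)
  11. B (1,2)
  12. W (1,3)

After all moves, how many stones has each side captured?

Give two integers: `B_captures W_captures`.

Move 1: B@(4,2) -> caps B=0 W=0
Move 2: W@(0,4) -> caps B=0 W=0
Move 3: B@(2,3) -> caps B=0 W=0
Move 4: W@(0,2) -> caps B=0 W=0
Move 5: B@(4,4) -> caps B=0 W=0
Move 6: W@(4,3) -> caps B=0 W=0
Move 7: B@(2,2) -> caps B=0 W=0
Move 8: W@(0,3) -> caps B=0 W=0
Move 9: B@(3,3) -> caps B=1 W=0
Move 10: W@(2,0) -> caps B=1 W=0
Move 11: B@(1,2) -> caps B=1 W=0
Move 12: W@(1,3) -> caps B=1 W=0

Answer: 1 0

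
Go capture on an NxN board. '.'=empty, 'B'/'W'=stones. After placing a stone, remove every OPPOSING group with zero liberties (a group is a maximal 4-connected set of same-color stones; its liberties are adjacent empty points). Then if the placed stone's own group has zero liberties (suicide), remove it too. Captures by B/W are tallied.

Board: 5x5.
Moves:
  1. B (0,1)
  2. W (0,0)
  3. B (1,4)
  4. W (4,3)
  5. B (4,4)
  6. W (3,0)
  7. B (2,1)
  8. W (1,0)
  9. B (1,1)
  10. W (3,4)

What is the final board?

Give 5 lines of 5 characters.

Answer: WB...
WB..B
.B...
W...W
...W.

Derivation:
Move 1: B@(0,1) -> caps B=0 W=0
Move 2: W@(0,0) -> caps B=0 W=0
Move 3: B@(1,4) -> caps B=0 W=0
Move 4: W@(4,3) -> caps B=0 W=0
Move 5: B@(4,4) -> caps B=0 W=0
Move 6: W@(3,0) -> caps B=0 W=0
Move 7: B@(2,1) -> caps B=0 W=0
Move 8: W@(1,0) -> caps B=0 W=0
Move 9: B@(1,1) -> caps B=0 W=0
Move 10: W@(3,4) -> caps B=0 W=1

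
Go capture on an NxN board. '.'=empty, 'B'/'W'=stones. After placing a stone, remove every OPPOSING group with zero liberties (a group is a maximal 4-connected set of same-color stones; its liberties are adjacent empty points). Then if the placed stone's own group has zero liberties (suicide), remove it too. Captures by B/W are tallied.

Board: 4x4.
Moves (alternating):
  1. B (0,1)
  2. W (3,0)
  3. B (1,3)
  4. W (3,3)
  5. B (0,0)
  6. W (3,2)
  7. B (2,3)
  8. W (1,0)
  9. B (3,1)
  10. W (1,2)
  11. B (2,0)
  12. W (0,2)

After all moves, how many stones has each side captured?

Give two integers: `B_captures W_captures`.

Answer: 1 0

Derivation:
Move 1: B@(0,1) -> caps B=0 W=0
Move 2: W@(3,0) -> caps B=0 W=0
Move 3: B@(1,3) -> caps B=0 W=0
Move 4: W@(3,3) -> caps B=0 W=0
Move 5: B@(0,0) -> caps B=0 W=0
Move 6: W@(3,2) -> caps B=0 W=0
Move 7: B@(2,3) -> caps B=0 W=0
Move 8: W@(1,0) -> caps B=0 W=0
Move 9: B@(3,1) -> caps B=0 W=0
Move 10: W@(1,2) -> caps B=0 W=0
Move 11: B@(2,0) -> caps B=1 W=0
Move 12: W@(0,2) -> caps B=1 W=0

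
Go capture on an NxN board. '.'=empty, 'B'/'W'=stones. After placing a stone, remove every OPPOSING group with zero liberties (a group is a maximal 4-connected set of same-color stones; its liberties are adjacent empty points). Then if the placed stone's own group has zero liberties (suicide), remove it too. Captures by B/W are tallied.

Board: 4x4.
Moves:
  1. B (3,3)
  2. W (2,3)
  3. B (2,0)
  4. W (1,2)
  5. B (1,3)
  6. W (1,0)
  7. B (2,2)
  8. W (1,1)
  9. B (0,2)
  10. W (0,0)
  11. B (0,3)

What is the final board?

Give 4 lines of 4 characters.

Answer: W.BB
WWWB
B.B.
...B

Derivation:
Move 1: B@(3,3) -> caps B=0 W=0
Move 2: W@(2,3) -> caps B=0 W=0
Move 3: B@(2,0) -> caps B=0 W=0
Move 4: W@(1,2) -> caps B=0 W=0
Move 5: B@(1,3) -> caps B=0 W=0
Move 6: W@(1,0) -> caps B=0 W=0
Move 7: B@(2,2) -> caps B=1 W=0
Move 8: W@(1,1) -> caps B=1 W=0
Move 9: B@(0,2) -> caps B=1 W=0
Move 10: W@(0,0) -> caps B=1 W=0
Move 11: B@(0,3) -> caps B=1 W=0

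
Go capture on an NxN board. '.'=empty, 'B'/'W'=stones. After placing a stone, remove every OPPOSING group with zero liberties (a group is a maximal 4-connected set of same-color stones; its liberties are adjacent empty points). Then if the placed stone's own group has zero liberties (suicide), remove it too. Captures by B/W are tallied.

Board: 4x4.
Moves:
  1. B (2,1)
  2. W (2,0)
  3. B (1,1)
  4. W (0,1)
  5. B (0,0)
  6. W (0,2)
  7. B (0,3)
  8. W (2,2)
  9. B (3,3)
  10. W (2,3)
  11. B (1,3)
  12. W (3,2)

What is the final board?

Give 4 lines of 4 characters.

Move 1: B@(2,1) -> caps B=0 W=0
Move 2: W@(2,0) -> caps B=0 W=0
Move 3: B@(1,1) -> caps B=0 W=0
Move 4: W@(0,1) -> caps B=0 W=0
Move 5: B@(0,0) -> caps B=0 W=0
Move 6: W@(0,2) -> caps B=0 W=0
Move 7: B@(0,3) -> caps B=0 W=0
Move 8: W@(2,2) -> caps B=0 W=0
Move 9: B@(3,3) -> caps B=0 W=0
Move 10: W@(2,3) -> caps B=0 W=0
Move 11: B@(1,3) -> caps B=0 W=0
Move 12: W@(3,2) -> caps B=0 W=1

Answer: BWWB
.B.B
WBWW
..W.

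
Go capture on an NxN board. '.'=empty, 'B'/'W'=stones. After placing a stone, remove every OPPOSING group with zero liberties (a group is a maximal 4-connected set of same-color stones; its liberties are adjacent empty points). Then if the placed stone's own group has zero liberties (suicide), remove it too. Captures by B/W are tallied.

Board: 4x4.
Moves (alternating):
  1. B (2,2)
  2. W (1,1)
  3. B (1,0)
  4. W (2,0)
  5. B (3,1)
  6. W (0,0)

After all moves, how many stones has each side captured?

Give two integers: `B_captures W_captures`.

Answer: 0 1

Derivation:
Move 1: B@(2,2) -> caps B=0 W=0
Move 2: W@(1,1) -> caps B=0 W=0
Move 3: B@(1,0) -> caps B=0 W=0
Move 4: W@(2,0) -> caps B=0 W=0
Move 5: B@(3,1) -> caps B=0 W=0
Move 6: W@(0,0) -> caps B=0 W=1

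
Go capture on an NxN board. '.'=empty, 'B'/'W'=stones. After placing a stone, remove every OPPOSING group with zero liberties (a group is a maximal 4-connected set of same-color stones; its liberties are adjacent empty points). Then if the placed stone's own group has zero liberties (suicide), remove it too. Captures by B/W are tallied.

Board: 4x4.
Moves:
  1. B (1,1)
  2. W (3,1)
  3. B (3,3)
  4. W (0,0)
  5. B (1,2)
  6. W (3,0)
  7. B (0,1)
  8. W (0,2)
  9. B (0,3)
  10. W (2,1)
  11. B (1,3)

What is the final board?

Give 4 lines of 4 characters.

Move 1: B@(1,1) -> caps B=0 W=0
Move 2: W@(3,1) -> caps B=0 W=0
Move 3: B@(3,3) -> caps B=0 W=0
Move 4: W@(0,0) -> caps B=0 W=0
Move 5: B@(1,2) -> caps B=0 W=0
Move 6: W@(3,0) -> caps B=0 W=0
Move 7: B@(0,1) -> caps B=0 W=0
Move 8: W@(0,2) -> caps B=0 W=0
Move 9: B@(0,3) -> caps B=1 W=0
Move 10: W@(2,1) -> caps B=1 W=0
Move 11: B@(1,3) -> caps B=1 W=0

Answer: WB.B
.BBB
.W..
WW.B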